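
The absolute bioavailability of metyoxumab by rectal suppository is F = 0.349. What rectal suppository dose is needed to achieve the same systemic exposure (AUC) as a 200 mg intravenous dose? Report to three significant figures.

For equal systemic exposure: F × D_ev = D_iv
D_ev = D_iv / F = 200 / 0.349 = 573.066 mg

D_rectal = 573 mg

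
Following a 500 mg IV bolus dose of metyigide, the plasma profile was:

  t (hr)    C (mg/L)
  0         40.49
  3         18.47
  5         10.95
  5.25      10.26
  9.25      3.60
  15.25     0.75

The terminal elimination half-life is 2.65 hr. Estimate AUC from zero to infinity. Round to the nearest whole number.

Trapezoidal AUC_0→15.25:
  [0→3]: (40.49+18.47)/2 × 3 = 88.44
  [3→5]: (18.47+10.95)/2 × 2 = 29.42
  [5→5.25]: (10.95+10.26)/2 × 0.25 = 2.65125
  [5.25→9.25]: (10.26+3.60)/2 × 4 = 27.72
  [9.25→15.25]: (3.60+0.75)/2 × 6 = 13.05
  Sum = 161.28125 mg/L·hr
k_e = ln2 / t½ = 0.693147 / 2.65 = 0.2616 hr^-1
Extrapolated tail: C_last / k_e = 0.75 / 0.2616 = 2.867
AUC_0→∞ = 161.28125 + 2.867 = 164.14825 mg/L·hr

AUC = 164 mg/L·hr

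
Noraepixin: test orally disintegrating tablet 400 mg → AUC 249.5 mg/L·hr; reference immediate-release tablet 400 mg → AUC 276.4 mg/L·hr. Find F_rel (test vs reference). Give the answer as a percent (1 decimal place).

F_rel = (AUC_test/D_test) / (AUC_ref/D_ref)
      = (249.5/400) / (276.4/400)
      = 0.62375 / 0.691 = 0.9027 = 90.27%

F_rel = 90.3%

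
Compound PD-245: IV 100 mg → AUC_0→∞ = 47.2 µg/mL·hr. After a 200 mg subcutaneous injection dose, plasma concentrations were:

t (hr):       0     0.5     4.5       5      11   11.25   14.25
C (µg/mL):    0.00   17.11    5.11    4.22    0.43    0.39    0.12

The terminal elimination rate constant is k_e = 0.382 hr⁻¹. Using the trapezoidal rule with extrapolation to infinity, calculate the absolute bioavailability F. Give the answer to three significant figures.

Trapezoidal AUC_0→14.25 (subcutaneous injection):
  [0→0.5]: (0.00+17.11)/2 × 0.5 = 4.2775
  [0.5→4.5]: (17.11+5.11)/2 × 4 = 44.44
  [4.5→5]: (5.11+4.22)/2 × 0.5 = 2.3325
  [5→11]: (4.22+0.43)/2 × 6 = 13.95
  [11→11.25]: (0.43+0.39)/2 × 0.25 = 0.1025
  [11.25→14.25]: (0.39+0.12)/2 × 3 = 0.765
  Sum = 65.8675 µg/mL·hr
Tail: C_last/k_e = 0.12/0.382 = 0.314
AUC_0→∞ (subcutaneous injection) = 65.8675 + 0.314 = 66.1815 µg/mL·hr
F = (AUC_ev/D_ev)/(AUC_iv/D_iv) = (66.1815/200)/(47.2/100) = 0.3309075/0.472 = 0.7011

F = 0.701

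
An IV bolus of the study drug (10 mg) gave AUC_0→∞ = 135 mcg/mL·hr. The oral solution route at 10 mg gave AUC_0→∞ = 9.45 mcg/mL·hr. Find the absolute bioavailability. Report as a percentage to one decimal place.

F = 7.0%

F = (AUC_ev / D_ev) / (AUC_iv / D_iv)
  = (9.45/10) / (135/10)
  = 0.945 / 13.5 = 0.0700
  = 7.00%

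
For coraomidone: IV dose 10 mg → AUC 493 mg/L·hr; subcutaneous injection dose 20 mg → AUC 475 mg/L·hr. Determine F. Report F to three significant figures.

F = (AUC_ev / D_ev) / (AUC_iv / D_iv)
  = (475/20) / (493/10)
  = 23.75 / 49.3 = 0.4817

F = 0.482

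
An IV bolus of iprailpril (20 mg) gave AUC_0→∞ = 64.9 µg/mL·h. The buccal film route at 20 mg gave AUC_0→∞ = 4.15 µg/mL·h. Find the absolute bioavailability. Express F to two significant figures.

F = 0.064

F = (AUC_ev / D_ev) / (AUC_iv / D_iv)
  = (4.15/20) / (64.9/20)
  = 0.2075 / 3.245 = 0.0639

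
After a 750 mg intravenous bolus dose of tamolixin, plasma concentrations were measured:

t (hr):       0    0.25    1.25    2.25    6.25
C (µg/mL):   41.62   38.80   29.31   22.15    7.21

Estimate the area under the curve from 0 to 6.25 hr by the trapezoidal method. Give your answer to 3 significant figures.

Trapezoidal AUC_0→6.25:
  [0→0.25]: (41.62+38.80)/2 × 0.25 = 10.0525
  [0.25→1.25]: (38.80+29.31)/2 × 1 = 34.055
  [1.25→2.25]: (29.31+22.15)/2 × 1 = 25.73
  [2.25→6.25]: (22.15+7.21)/2 × 4 = 58.72
  Sum = 128.5575 µg/mL·hr

AUC = 129 µg/mL·hr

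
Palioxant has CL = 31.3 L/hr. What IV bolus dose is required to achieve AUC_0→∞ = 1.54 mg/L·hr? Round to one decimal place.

Dose = 48.2 mg

Dose_iv = CL × AUC_0→∞
     = 31.3 × 1.54 = 48.202 mg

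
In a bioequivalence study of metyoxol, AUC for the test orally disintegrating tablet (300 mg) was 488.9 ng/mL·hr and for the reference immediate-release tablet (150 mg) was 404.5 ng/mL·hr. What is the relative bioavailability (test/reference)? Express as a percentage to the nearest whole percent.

F_rel = 60%

F_rel = (AUC_test/D_test) / (AUC_ref/D_ref)
      = (488.9/300) / (404.5/150)
      = 1.62967 / 2.69667 = 0.6043 = 60.43%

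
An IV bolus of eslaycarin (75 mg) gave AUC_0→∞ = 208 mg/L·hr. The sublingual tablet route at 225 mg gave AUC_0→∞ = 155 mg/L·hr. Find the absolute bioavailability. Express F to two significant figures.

F = (AUC_ev / D_ev) / (AUC_iv / D_iv)
  = (155/225) / (208/75)
  = 0.688889 / 2.77333 = 0.2484

F = 0.25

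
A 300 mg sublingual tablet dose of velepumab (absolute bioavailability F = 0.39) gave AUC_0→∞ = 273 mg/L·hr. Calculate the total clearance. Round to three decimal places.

CL = 0.429 L/hr

CL = F × Dose / AUC_0→∞
   = 0.39 × 300 / 273 = 0.428571 L/hr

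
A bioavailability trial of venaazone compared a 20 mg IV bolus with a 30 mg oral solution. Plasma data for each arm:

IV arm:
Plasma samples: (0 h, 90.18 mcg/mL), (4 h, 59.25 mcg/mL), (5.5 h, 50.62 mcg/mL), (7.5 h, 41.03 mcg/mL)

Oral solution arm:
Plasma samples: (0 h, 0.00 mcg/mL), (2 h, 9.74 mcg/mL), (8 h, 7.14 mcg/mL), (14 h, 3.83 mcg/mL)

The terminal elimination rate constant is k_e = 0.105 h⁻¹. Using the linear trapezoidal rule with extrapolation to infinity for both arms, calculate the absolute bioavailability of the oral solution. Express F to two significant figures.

Trapezoidal AUC_0→7.5 (IV):
  [0→4]: (90.18+59.25)/2 × 4 = 298.86
  [4→5.5]: (59.25+50.62)/2 × 1.5 = 82.4025
  [5.5→7.5]: (50.62+41.03)/2 × 2 = 91.65
  Sum = 472.9125 mcg/mL·h
IV tail: 41.03/0.105 = 390.762; AUC_iv,0→∞ = 472.9125 + 390.762 = 863.6745 mcg/mL·h
Trapezoidal AUC_0→14 (oral solution):
  [0→2]: (0.00+9.74)/2 × 2 = 9.74
  [2→8]: (9.74+7.14)/2 × 6 = 50.64
  [8→14]: (7.14+3.83)/2 × 6 = 32.91
  Sum = 93.29 mcg/mL·h
oral solution tail: 3.83/0.105 = 36.476; AUC_ev,0→∞ = 93.29 + 36.476 = 129.766 mcg/mL·h
F = (AUC_ev/D_ev)/(AUC_iv/D_iv) = (129.766/30)/(863.6745/20) = 4.32553/43.183725 = 0.1002

F = 0.10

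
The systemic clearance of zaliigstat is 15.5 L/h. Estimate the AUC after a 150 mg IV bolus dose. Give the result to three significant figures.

AUC = 9.68 mg/L·h

AUC_0→∞ = Dose_iv / CL
        = 150 / 15.5 = 9.67742 mg/L·h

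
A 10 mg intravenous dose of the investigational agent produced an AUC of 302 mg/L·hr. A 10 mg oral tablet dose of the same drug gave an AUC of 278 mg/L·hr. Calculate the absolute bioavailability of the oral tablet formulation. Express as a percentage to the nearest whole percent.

F = (AUC_ev / D_ev) / (AUC_iv / D_iv)
  = (278/10) / (302/10)
  = 27.8 / 30.2 = 0.9205
  = 92.05%

F = 92%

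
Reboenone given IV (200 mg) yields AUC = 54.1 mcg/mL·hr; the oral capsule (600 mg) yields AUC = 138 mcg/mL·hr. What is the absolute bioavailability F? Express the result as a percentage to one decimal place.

F = 85.0%

F = (AUC_ev / D_ev) / (AUC_iv / D_iv)
  = (138/600) / (54.1/200)
  = 0.23 / 0.2705 = 0.8503
  = 85.03%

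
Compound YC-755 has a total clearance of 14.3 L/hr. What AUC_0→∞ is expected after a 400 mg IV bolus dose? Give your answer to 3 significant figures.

AUC = 28.0 mg/L·hr

AUC_0→∞ = Dose_iv / CL
        = 400 / 14.3 = 27.972 mg/L·hr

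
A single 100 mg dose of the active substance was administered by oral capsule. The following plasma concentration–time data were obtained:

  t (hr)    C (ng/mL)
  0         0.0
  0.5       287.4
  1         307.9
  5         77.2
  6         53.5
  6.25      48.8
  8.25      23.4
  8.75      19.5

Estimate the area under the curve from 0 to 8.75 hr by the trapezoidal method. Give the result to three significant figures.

Trapezoidal AUC_0→8.75:
  [0→0.5]: (0.0+287.4)/2 × 0.5 = 71.85
  [0.5→1]: (287.4+307.9)/2 × 0.5 = 148.825
  [1→5]: (307.9+77.2)/2 × 4 = 770.2
  [5→6]: (77.2+53.5)/2 × 1 = 65.35
  [6→6.25]: (53.5+48.8)/2 × 0.25 = 12.7875
  [6.25→8.25]: (48.8+23.4)/2 × 2 = 72.2
  [8.25→8.75]: (23.4+19.5)/2 × 0.5 = 10.725
  Sum = 1151.9375 ng/mL·hr

AUC = 1150 ng/mL·hr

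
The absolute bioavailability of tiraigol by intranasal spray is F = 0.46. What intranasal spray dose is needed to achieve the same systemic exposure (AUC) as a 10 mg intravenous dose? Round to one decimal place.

D_intranasal = 21.7 mg

For equal systemic exposure: F × D_ev = D_iv
D_ev = D_iv / F = 10 / 0.46 = 21.7391 mg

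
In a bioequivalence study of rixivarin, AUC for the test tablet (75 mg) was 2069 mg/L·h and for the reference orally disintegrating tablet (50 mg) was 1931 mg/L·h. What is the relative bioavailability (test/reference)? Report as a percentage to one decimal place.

F_rel = 71.4%

F_rel = (AUC_test/D_test) / (AUC_ref/D_ref)
      = (2069/75) / (1931/50)
      = 27.5867 / 38.62 = 0.7143 = 71.43%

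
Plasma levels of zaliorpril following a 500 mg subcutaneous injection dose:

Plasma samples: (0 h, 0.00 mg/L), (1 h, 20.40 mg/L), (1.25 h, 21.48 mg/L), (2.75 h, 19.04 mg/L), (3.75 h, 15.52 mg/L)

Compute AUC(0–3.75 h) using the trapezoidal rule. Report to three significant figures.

Trapezoidal AUC_0→3.75:
  [0→1]: (0.00+20.40)/2 × 1 = 10.2
  [1→1.25]: (20.40+21.48)/2 × 0.25 = 5.235
  [1.25→2.75]: (21.48+19.04)/2 × 1.5 = 30.39
  [2.75→3.75]: (19.04+15.52)/2 × 1 = 17.28
  Sum = 63.105 mg/L·h

AUC = 63.1 mg/L·h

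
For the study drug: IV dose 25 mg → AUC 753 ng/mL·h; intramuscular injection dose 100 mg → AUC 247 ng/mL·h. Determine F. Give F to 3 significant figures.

F = 0.0820

F = (AUC_ev / D_ev) / (AUC_iv / D_iv)
  = (247/100) / (753/25)
  = 2.47 / 30.12 = 0.0820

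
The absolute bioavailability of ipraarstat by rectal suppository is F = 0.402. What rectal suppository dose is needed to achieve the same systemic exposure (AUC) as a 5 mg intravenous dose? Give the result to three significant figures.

D_rectal = 12.4 mg

For equal systemic exposure: F × D_ev = D_iv
D_ev = D_iv / F = 5 / 0.402 = 12.4378 mg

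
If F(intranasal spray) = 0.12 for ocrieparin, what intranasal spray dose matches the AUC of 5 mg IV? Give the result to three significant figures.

D_intranasal = 41.7 mg

For equal systemic exposure: F × D_ev = D_iv
D_ev = D_iv / F = 5 / 0.12 = 41.6667 mg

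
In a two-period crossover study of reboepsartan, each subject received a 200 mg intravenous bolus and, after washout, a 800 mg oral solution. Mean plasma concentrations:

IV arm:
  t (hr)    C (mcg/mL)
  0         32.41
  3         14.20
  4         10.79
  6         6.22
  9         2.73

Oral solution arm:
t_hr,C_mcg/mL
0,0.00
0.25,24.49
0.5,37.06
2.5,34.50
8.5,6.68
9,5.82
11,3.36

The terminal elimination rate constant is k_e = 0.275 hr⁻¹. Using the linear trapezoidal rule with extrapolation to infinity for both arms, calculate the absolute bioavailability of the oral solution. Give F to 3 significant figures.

F = 0.469

Trapezoidal AUC_0→9 (IV):
  [0→3]: (32.41+14.20)/2 × 3 = 69.915
  [3→4]: (14.20+10.79)/2 × 1 = 12.495
  [4→6]: (10.79+6.22)/2 × 2 = 17.01
  [6→9]: (6.22+2.73)/2 × 3 = 13.425
  Sum = 112.845 mcg/mL·hr
IV tail: 2.73/0.275 = 9.927; AUC_iv,0→∞ = 112.845 + 9.927 = 122.772 mcg/mL·hr
Trapezoidal AUC_0→11 (oral solution):
  [0→0.25]: (0.00+24.49)/2 × 0.25 = 3.06125
  [0.25→0.5]: (24.49+37.06)/2 × 0.25 = 7.69375
  [0.5→2.5]: (37.06+34.50)/2 × 2 = 71.56
  [2.5→8.5]: (34.50+6.68)/2 × 6 = 123.54
  [8.5→9]: (6.68+5.82)/2 × 0.5 = 3.125
  [9→11]: (5.82+3.36)/2 × 2 = 9.18
  Sum = 218.16 mcg/mL·hr
oral solution tail: 3.36/0.275 = 12.218; AUC_ev,0→∞ = 218.16 + 12.218 = 230.378 mcg/mL·hr
F = (AUC_ev/D_ev)/(AUC_iv/D_iv) = (230.378/800)/(122.772/200) = 0.2879725/0.61386 = 0.4691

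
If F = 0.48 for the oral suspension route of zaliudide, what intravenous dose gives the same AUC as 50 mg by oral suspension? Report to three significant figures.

D_iv = 24.0 mg

Systemic exposure from an extravascular dose = F × D_ev, so the equivalent IV dose is F × D_ev.
D_iv = F × D_ev = 0.48 × 50 = 24 mg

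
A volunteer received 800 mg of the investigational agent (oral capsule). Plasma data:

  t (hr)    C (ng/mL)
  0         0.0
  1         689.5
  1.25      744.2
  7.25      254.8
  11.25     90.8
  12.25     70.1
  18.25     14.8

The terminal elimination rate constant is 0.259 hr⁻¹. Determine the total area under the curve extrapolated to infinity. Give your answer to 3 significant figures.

Trapezoidal AUC_0→18.25:
  [0→1]: (0.0+689.5)/2 × 1 = 344.75
  [1→1.25]: (689.5+744.2)/2 × 0.25 = 179.2125
  [1.25→7.25]: (744.2+254.8)/2 × 6 = 2997.0
  [7.25→11.25]: (254.8+90.8)/2 × 4 = 691.2
  [11.25→12.25]: (90.8+70.1)/2 × 1 = 80.45
  [12.25→18.25]: (70.1+14.8)/2 × 6 = 254.7
  Sum = 4547.3125 ng/mL·hr
Extrapolated tail: C_last / k_e = 14.8 / 0.259 = 57.143
AUC_0→∞ = 4547.3125 + 57.143 = 4604.4555 ng/mL·hr

AUC = 4600 ng/mL·hr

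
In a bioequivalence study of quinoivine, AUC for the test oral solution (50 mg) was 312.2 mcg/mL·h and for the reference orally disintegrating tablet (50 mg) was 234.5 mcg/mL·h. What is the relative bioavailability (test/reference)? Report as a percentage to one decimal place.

F_rel = (AUC_test/D_test) / (AUC_ref/D_ref)
      = (312.2/50) / (234.5/50)
      = 6.244 / 4.69 = 1.3313 = 133.13%

F_rel = 133.1%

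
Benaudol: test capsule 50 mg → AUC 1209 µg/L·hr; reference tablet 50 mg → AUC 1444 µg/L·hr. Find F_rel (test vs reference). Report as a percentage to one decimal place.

F_rel = (AUC_test/D_test) / (AUC_ref/D_ref)
      = (1209/50) / (1444/50)
      = 24.18 / 28.88 = 0.8373 = 83.73%

F_rel = 83.7%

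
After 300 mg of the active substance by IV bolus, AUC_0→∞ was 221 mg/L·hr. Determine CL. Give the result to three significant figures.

CL = Dose_iv / AUC_0→∞
   = 300 / 221 = 1.35747 L/hr

CL = 1.36 L/hr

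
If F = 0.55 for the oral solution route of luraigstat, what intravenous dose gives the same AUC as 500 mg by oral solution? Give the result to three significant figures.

Systemic exposure from an extravascular dose = F × D_ev, so the equivalent IV dose is F × D_ev.
D_iv = F × D_ev = 0.55 × 500 = 275 mg

D_iv = 275 mg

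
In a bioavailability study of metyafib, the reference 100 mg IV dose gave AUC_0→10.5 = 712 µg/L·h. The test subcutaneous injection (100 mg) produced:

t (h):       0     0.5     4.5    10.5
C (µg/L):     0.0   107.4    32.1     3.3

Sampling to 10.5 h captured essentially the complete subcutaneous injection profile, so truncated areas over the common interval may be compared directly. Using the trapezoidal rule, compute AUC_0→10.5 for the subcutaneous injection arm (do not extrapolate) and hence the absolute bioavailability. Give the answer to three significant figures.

F = 0.579

Trapezoidal AUC_0→10.5 (subcutaneous injection):
  [0→0.5]: (0.0+107.4)/2 × 0.5 = 26.85
  [0.5→4.5]: (107.4+32.1)/2 × 4 = 279.0
  [4.5→10.5]: (32.1+3.3)/2 × 6 = 106.2
  Sum = 412.05 µg/L·h
F = (AUC_ev/D_ev)/(AUC_iv/D_iv) = (412.05/100)/(712/100) = 4.1205/7.12 = 0.5787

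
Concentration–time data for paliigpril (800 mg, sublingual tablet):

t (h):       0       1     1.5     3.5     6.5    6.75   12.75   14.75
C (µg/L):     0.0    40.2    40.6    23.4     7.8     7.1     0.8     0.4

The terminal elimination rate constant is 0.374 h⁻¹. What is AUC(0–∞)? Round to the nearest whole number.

Trapezoidal AUC_0→14.75:
  [0→1]: (0.0+40.2)/2 × 1 = 20.1
  [1→1.5]: (40.2+40.6)/2 × 0.5 = 20.2
  [1.5→3.5]: (40.6+23.4)/2 × 2 = 64.0
  [3.5→6.5]: (23.4+7.8)/2 × 3 = 46.8
  [6.5→6.75]: (7.8+7.1)/2 × 0.25 = 1.8625
  [6.75→12.75]: (7.1+0.8)/2 × 6 = 23.7
  [12.75→14.75]: (0.8+0.4)/2 × 2 = 1.2
  Sum = 177.8625 µg/L·h
Extrapolated tail: C_last / k_e = 0.4 / 0.374 = 1.070
AUC_0→∞ = 177.8625 + 1.070 = 178.9325 µg/L·h

AUC = 179 µg/L·h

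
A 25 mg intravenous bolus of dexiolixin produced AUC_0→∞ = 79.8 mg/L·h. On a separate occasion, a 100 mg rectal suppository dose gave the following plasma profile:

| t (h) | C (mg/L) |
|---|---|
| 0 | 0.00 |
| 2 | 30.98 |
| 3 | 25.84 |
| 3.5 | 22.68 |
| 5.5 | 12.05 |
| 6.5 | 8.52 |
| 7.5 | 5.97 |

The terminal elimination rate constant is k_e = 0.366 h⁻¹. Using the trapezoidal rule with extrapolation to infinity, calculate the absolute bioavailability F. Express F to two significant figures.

F = 0.44

Trapezoidal AUC_0→7.5 (rectal suppository):
  [0→2]: (0.00+30.98)/2 × 2 = 30.98
  [2→3]: (30.98+25.84)/2 × 1 = 28.41
  [3→3.5]: (25.84+22.68)/2 × 0.5 = 12.13
  [3.5→5.5]: (22.68+12.05)/2 × 2 = 34.73
  [5.5→6.5]: (12.05+8.52)/2 × 1 = 10.285
  [6.5→7.5]: (8.52+5.97)/2 × 1 = 7.245
  Sum = 123.78 mg/L·h
Tail: C_last/k_e = 5.97/0.366 = 16.311
AUC_0→∞ (rectal suppository) = 123.78 + 16.311 = 140.091 mg/L·h
F = (AUC_ev/D_ev)/(AUC_iv/D_iv) = (140.091/100)/(79.8/25) = 1.40091/3.192 = 0.4389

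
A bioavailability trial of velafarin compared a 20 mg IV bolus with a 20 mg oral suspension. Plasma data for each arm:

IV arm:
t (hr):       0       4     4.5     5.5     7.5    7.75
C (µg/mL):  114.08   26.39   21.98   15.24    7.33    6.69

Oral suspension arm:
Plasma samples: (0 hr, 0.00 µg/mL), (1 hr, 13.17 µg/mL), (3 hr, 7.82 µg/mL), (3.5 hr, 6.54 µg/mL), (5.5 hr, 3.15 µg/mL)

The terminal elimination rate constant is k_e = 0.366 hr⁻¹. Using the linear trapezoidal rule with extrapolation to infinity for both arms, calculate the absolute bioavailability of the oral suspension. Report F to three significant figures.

F = 0.140

Trapezoidal AUC_0→7.75 (IV):
  [0→4]: (114.08+26.39)/2 × 4 = 280.94
  [4→4.5]: (26.39+21.98)/2 × 0.5 = 12.0925
  [4.5→5.5]: (21.98+15.24)/2 × 1 = 18.61
  [5.5→7.5]: (15.24+7.33)/2 × 2 = 22.57
  [7.5→7.75]: (7.33+6.69)/2 × 0.25 = 1.7525
  Sum = 335.965 µg/mL·hr
IV tail: 6.69/0.366 = 18.279; AUC_iv,0→∞ = 335.965 + 18.279 = 354.244 µg/mL·hr
Trapezoidal AUC_0→5.5 (oral suspension):
  [0→1]: (0.00+13.17)/2 × 1 = 6.585
  [1→3]: (13.17+7.82)/2 × 2 = 20.99
  [3→3.5]: (7.82+6.54)/2 × 0.5 = 3.59
  [3.5→5.5]: (6.54+3.15)/2 × 2 = 9.69
  Sum = 40.855 µg/mL·hr
oral suspension tail: 3.15/0.366 = 8.607; AUC_ev,0→∞ = 40.855 + 8.607 = 49.462 µg/mL·hr
F = (AUC_ev/D_ev)/(AUC_iv/D_iv) = (49.462/20)/(354.244/20) = 2.4731/17.7122 = 0.1396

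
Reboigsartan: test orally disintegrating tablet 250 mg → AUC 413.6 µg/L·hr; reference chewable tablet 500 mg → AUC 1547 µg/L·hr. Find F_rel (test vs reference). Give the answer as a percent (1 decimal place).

F_rel = 53.5%

F_rel = (AUC_test/D_test) / (AUC_ref/D_ref)
      = (413.6/250) / (1547/500)
      = 1.6544 / 3.094 = 0.5347 = 53.47%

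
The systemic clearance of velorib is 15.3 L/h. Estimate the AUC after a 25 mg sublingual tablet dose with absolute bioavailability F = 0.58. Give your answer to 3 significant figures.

AUC_0→∞ = F × Dose / CL
        = 0.58 × 25 / 15.3 = 0.947712 mg/L·h

AUC = 0.948 mg/L·h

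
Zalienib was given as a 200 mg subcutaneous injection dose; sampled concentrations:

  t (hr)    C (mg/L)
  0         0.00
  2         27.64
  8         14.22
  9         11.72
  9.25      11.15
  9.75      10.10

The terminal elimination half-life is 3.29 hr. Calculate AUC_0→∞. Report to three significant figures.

Trapezoidal AUC_0→9.75:
  [0→2]: (0.00+27.64)/2 × 2 = 27.64
  [2→8]: (27.64+14.22)/2 × 6 = 125.58
  [8→9]: (14.22+11.72)/2 × 1 = 12.97
  [9→9.25]: (11.72+11.15)/2 × 0.25 = 2.85875
  [9.25→9.75]: (11.15+10.10)/2 × 0.5 = 5.3125
  Sum = 174.36125 mg/L·hr
k_e = ln2 / t½ = 0.693147 / 3.29 = 0.2107 hr^-1
Extrapolated tail: C_last / k_e = 10.10 / 0.2107 = 47.935
AUC_0→∞ = 174.36125 + 47.935 = 222.29625 mg/L·hr

AUC = 222 mg/L·hr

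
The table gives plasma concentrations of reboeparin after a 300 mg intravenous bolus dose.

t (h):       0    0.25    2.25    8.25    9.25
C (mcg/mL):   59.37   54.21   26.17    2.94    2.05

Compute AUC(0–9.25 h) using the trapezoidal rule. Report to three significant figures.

Trapezoidal AUC_0→9.25:
  [0→0.25]: (59.37+54.21)/2 × 0.25 = 14.1975
  [0.25→2.25]: (54.21+26.17)/2 × 2 = 80.38
  [2.25→8.25]: (26.17+2.94)/2 × 6 = 87.33
  [8.25→9.25]: (2.94+2.05)/2 × 1 = 2.495
  Sum = 184.4025 mcg/mL·h

AUC = 184 mcg/mL·h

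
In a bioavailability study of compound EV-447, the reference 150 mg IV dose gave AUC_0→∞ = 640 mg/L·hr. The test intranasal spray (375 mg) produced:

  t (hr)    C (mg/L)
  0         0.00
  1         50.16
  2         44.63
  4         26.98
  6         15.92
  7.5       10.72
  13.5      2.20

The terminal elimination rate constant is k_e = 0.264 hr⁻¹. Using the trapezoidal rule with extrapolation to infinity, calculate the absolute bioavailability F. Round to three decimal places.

Trapezoidal AUC_0→13.5 (intranasal spray):
  [0→1]: (0.00+50.16)/2 × 1 = 25.08
  [1→2]: (50.16+44.63)/2 × 1 = 47.395
  [2→4]: (44.63+26.98)/2 × 2 = 71.61
  [4→6]: (26.98+15.92)/2 × 2 = 42.9
  [6→7.5]: (15.92+10.72)/2 × 1.5 = 19.98
  [7.5→13.5]: (10.72+2.20)/2 × 6 = 38.76
  Sum = 245.725 mg/L·hr
Tail: C_last/k_e = 2.20/0.264 = 8.333
AUC_0→∞ (intranasal spray) = 245.725 + 8.333 = 254.058 mg/L·hr
F = (AUC_ev/D_ev)/(AUC_iv/D_iv) = (254.058/375)/(640/150) = 0.677488/4.26667 = 0.1588

F = 0.159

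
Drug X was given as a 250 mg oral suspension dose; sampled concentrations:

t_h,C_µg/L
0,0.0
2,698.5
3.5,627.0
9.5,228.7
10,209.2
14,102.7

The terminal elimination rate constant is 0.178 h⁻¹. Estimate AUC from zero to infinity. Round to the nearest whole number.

AUC = 5570 µg/L·h

Trapezoidal AUC_0→14:
  [0→2]: (0.0+698.5)/2 × 2 = 698.5
  [2→3.5]: (698.5+627.0)/2 × 1.5 = 994.125
  [3.5→9.5]: (627.0+228.7)/2 × 6 = 2567.1
  [9.5→10]: (228.7+209.2)/2 × 0.5 = 109.475
  [10→14]: (209.2+102.7)/2 × 4 = 623.8
  Sum = 4993.0 µg/L·h
Extrapolated tail: C_last / k_e = 102.7 / 0.178 = 576.966
AUC_0→∞ = 4993.0 + 576.966 = 5569.966 µg/L·h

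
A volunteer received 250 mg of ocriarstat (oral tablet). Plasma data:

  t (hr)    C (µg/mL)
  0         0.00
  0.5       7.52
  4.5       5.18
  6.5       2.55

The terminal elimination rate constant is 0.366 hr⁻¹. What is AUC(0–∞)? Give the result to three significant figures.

Trapezoidal AUC_0→6.5:
  [0→0.5]: (0.00+7.52)/2 × 0.5 = 1.88
  [0.5→4.5]: (7.52+5.18)/2 × 4 = 25.4
  [4.5→6.5]: (5.18+2.55)/2 × 2 = 7.73
  Sum = 35.01 µg/mL·hr
Extrapolated tail: C_last / k_e = 2.55 / 0.366 = 6.967
AUC_0→∞ = 35.01 + 6.967 = 41.977 µg/mL·hr

AUC = 42.0 µg/mL·hr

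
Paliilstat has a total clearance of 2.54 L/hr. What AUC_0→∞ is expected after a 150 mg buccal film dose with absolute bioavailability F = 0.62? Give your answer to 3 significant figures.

AUC = 36.6 mg/L·hr

AUC_0→∞ = F × Dose / CL
        = 0.62 × 150 / 2.54 = 36.6142 mg/L·hr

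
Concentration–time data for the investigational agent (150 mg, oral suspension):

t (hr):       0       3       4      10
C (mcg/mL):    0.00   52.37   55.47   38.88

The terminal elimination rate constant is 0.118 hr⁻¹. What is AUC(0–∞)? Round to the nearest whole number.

Trapezoidal AUC_0→10:
  [0→3]: (0.00+52.37)/2 × 3 = 78.555
  [3→4]: (52.37+55.47)/2 × 1 = 53.92
  [4→10]: (55.47+38.88)/2 × 6 = 283.05
  Sum = 415.525 mcg/mL·hr
Extrapolated tail: C_last / k_e = 38.88 / 0.118 = 329.492
AUC_0→∞ = 415.525 + 329.492 = 745.017 mcg/mL·hr

AUC = 745 mcg/mL·hr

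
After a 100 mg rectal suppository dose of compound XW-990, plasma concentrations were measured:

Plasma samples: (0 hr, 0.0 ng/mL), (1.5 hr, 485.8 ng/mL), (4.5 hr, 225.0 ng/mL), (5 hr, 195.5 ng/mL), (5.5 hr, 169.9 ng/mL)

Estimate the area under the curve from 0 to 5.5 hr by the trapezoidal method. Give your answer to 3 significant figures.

AUC = 1630 ng/mL·hr

Trapezoidal AUC_0→5.5:
  [0→1.5]: (0.0+485.8)/2 × 1.5 = 364.35
  [1.5→4.5]: (485.8+225.0)/2 × 3 = 1066.2
  [4.5→5]: (225.0+195.5)/2 × 0.5 = 105.125
  [5→5.5]: (195.5+169.9)/2 × 0.5 = 91.35
  Sum = 1627.025 ng/mL·hr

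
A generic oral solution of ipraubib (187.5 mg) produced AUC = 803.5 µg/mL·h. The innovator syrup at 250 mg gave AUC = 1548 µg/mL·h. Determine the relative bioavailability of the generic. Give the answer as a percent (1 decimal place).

F_rel = (AUC_test/D_test) / (AUC_ref/D_ref)
      = (803.5/187.5) / (1548/250)
      = 4.28533 / 6.192 = 0.6921 = 69.21%

F_rel = 69.2%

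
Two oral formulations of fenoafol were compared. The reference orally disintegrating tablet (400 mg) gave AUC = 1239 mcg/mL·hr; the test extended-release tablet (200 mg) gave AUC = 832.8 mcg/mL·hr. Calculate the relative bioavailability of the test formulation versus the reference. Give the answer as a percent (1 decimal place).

F_rel = 134.4%

F_rel = (AUC_test/D_test) / (AUC_ref/D_ref)
      = (832.8/200) / (1239/400)
      = 4.164 / 3.0975 = 1.3443 = 134.43%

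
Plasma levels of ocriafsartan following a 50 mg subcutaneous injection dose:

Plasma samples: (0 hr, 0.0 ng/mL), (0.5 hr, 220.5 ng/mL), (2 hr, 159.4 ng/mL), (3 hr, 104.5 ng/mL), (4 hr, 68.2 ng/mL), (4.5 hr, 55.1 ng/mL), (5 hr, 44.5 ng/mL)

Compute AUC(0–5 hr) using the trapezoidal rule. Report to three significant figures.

AUC = 614 ng/mL·hr

Trapezoidal AUC_0→5:
  [0→0.5]: (0.0+220.5)/2 × 0.5 = 55.125
  [0.5→2]: (220.5+159.4)/2 × 1.5 = 284.925
  [2→3]: (159.4+104.5)/2 × 1 = 131.95
  [3→4]: (104.5+68.2)/2 × 1 = 86.35
  [4→4.5]: (68.2+55.1)/2 × 0.5 = 30.825
  [4.5→5]: (55.1+44.5)/2 × 0.5 = 24.9
  Sum = 614.075 ng/mL·hr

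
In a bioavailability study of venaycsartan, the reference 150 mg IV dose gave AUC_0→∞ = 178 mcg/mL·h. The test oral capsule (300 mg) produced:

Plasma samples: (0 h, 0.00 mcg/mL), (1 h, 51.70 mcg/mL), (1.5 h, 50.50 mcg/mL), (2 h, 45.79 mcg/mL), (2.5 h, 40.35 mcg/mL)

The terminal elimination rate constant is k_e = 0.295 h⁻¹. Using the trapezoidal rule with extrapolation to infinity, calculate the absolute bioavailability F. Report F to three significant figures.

Trapezoidal AUC_0→2.5 (oral capsule):
  [0→1]: (0.00+51.70)/2 × 1 = 25.85
  [1→1.5]: (51.70+50.50)/2 × 0.5 = 25.55
  [1.5→2]: (50.50+45.79)/2 × 0.5 = 24.0725
  [2→2.5]: (45.79+40.35)/2 × 0.5 = 21.535
  Sum = 97.0075 mcg/mL·h
Tail: C_last/k_e = 40.35/0.295 = 136.780
AUC_0→∞ (oral capsule) = 97.0075 + 136.780 = 233.7875 mcg/mL·h
F = (AUC_ev/D_ev)/(AUC_iv/D_iv) = (233.7875/300)/(178/150) = 0.779292/1.18667 = 0.6567

F = 0.657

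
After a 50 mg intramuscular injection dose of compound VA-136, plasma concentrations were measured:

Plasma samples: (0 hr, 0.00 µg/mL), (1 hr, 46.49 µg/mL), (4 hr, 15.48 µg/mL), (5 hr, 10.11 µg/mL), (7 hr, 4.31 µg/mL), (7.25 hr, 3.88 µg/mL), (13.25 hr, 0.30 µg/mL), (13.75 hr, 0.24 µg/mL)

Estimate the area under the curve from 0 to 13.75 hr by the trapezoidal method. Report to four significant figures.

Trapezoidal AUC_0→13.75:
  [0→1]: (0.00+46.49)/2 × 1 = 23.245
  [1→4]: (46.49+15.48)/2 × 3 = 92.955
  [4→5]: (15.48+10.11)/2 × 1 = 12.795
  [5→7]: (10.11+4.31)/2 × 2 = 14.42
  [7→7.25]: (4.31+3.88)/2 × 0.25 = 1.02375
  [7.25→13.25]: (3.88+0.30)/2 × 6 = 12.54
  [13.25→13.75]: (0.30+0.24)/2 × 0.5 = 0.135
  Sum = 157.11375 µg/mL·hr

AUC = 157.1 µg/mL·hr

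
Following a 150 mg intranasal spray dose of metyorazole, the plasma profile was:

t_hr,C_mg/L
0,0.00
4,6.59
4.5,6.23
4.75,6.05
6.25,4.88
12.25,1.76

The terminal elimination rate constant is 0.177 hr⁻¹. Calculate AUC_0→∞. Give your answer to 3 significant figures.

Trapezoidal AUC_0→12.25:
  [0→4]: (0.00+6.59)/2 × 4 = 13.18
  [4→4.5]: (6.59+6.23)/2 × 0.5 = 3.205
  [4.5→4.75]: (6.23+6.05)/2 × 0.25 = 1.535
  [4.75→6.25]: (6.05+4.88)/2 × 1.5 = 8.1975
  [6.25→12.25]: (4.88+1.76)/2 × 6 = 19.92
  Sum = 46.0375 mg/L·hr
Extrapolated tail: C_last / k_e = 1.76 / 0.177 = 9.944
AUC_0→∞ = 46.0375 + 9.944 = 55.9815 mg/L·hr

AUC = 56.0 mg/L·hr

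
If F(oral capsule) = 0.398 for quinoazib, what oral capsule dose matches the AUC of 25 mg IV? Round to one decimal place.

D_oral = 62.8 mg

For equal systemic exposure: F × D_ev = D_iv
D_ev = D_iv / F = 25 / 0.398 = 62.8141 mg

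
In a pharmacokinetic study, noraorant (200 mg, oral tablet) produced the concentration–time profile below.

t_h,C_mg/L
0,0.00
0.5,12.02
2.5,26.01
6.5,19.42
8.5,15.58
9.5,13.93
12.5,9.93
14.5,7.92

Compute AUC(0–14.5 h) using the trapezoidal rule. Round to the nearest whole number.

Trapezoidal AUC_0→14.5:
  [0→0.5]: (0.00+12.02)/2 × 0.5 = 3.005
  [0.5→2.5]: (12.02+26.01)/2 × 2 = 38.03
  [2.5→6.5]: (26.01+19.42)/2 × 4 = 90.86
  [6.5→8.5]: (19.42+15.58)/2 × 2 = 35.0
  [8.5→9.5]: (15.58+13.93)/2 × 1 = 14.755
  [9.5→12.5]: (13.93+9.93)/2 × 3 = 35.79
  [12.5→14.5]: (9.93+7.92)/2 × 2 = 17.85
  Sum = 235.29 mg/L·h

AUC = 235 mg/L·h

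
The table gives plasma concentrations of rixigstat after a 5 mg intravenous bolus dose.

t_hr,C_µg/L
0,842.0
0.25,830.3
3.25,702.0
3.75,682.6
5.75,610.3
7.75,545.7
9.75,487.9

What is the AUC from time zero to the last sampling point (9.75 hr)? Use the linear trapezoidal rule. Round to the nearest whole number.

Trapezoidal AUC_0→9.75:
  [0→0.25]: (842.0+830.3)/2 × 0.25 = 209.0375
  [0.25→3.25]: (830.3+702.0)/2 × 3 = 2298.45
  [3.25→3.75]: (702.0+682.6)/2 × 0.5 = 346.15
  [3.75→5.75]: (682.6+610.3)/2 × 2 = 1292.9
  [5.75→7.75]: (610.3+545.7)/2 × 2 = 1156.0
  [7.75→9.75]: (545.7+487.9)/2 × 2 = 1033.6
  Sum = 6336.1375 µg/L·hr

AUC = 6336 µg/L·hr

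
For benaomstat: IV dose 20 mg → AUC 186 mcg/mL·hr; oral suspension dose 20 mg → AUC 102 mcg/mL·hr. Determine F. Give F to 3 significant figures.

F = 0.548

F = (AUC_ev / D_ev) / (AUC_iv / D_iv)
  = (102/20) / (186/20)
  = 5.1 / 9.3 = 0.5484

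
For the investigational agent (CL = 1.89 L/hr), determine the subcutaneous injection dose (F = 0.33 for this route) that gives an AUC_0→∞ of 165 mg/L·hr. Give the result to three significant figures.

Dose = 945 mg

Dose = CL × AUC_0→∞ / F
     = 1.89 × 165 / 0.33 = 945 mg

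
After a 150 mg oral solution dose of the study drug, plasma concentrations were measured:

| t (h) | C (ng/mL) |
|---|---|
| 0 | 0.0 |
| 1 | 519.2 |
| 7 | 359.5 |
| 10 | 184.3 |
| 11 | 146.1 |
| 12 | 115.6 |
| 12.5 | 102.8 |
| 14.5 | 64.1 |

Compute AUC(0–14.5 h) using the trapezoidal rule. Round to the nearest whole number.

Trapezoidal AUC_0→14.5:
  [0→1]: (0.0+519.2)/2 × 1 = 259.6
  [1→7]: (519.2+359.5)/2 × 6 = 2636.1
  [7→10]: (359.5+184.3)/2 × 3 = 815.7
  [10→11]: (184.3+146.1)/2 × 1 = 165.2
  [11→12]: (146.1+115.6)/2 × 1 = 130.85
  [12→12.5]: (115.6+102.8)/2 × 0.5 = 54.6
  [12.5→14.5]: (102.8+64.1)/2 × 2 = 166.9
  Sum = 4228.95 ng/mL·h

AUC = 4229 ng/mL·h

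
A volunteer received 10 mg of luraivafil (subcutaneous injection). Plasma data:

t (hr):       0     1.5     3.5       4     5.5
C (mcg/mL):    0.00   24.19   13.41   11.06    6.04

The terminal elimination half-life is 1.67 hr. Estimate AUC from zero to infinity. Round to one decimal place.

AUC = 89.2 mcg/mL·hr

Trapezoidal AUC_0→5.5:
  [0→1.5]: (0.00+24.19)/2 × 1.5 = 18.1425
  [1.5→3.5]: (24.19+13.41)/2 × 2 = 37.6
  [3.5→4]: (13.41+11.06)/2 × 0.5 = 6.1175
  [4→5.5]: (11.06+6.04)/2 × 1.5 = 12.825
  Sum = 74.685 mcg/mL·hr
k_e = ln2 / t½ = 0.693147 / 1.67 = 0.4151 hr^-1
Extrapolated tail: C_last / k_e = 6.04 / 0.4151 = 14.551
AUC_0→∞ = 74.685 + 14.551 = 89.236 mcg/mL·hr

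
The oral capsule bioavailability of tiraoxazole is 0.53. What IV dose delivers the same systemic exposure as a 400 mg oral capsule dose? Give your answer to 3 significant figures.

Systemic exposure from an extravascular dose = F × D_ev, so the equivalent IV dose is F × D_ev.
D_iv = F × D_ev = 0.53 × 400 = 212 mg

D_iv = 212 mg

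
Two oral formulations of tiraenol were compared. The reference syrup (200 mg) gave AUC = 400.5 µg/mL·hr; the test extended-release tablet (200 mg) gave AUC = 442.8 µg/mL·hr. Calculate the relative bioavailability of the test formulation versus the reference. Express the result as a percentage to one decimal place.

F_rel = (AUC_test/D_test) / (AUC_ref/D_ref)
      = (442.8/200) / (400.5/200)
      = 2.214 / 2.0025 = 1.1056 = 110.56%

F_rel = 110.6%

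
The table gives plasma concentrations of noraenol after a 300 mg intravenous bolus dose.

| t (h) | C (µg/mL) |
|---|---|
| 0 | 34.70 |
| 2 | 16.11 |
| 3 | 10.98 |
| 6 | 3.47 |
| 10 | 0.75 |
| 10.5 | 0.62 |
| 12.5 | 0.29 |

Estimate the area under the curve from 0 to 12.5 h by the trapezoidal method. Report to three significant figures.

AUC = 95.7 µg/mL·h

Trapezoidal AUC_0→12.5:
  [0→2]: (34.70+16.11)/2 × 2 = 50.81
  [2→3]: (16.11+10.98)/2 × 1 = 13.545
  [3→6]: (10.98+3.47)/2 × 3 = 21.675
  [6→10]: (3.47+0.75)/2 × 4 = 8.44
  [10→10.5]: (0.75+0.62)/2 × 0.5 = 0.3425
  [10.5→12.5]: (0.62+0.29)/2 × 2 = 0.91
  Sum = 95.7225 µg/mL·h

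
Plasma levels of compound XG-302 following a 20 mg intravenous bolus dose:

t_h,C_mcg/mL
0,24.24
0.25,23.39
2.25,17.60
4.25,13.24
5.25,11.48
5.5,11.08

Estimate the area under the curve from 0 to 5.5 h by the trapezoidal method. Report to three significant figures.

Trapezoidal AUC_0→5.5:
  [0→0.25]: (24.24+23.39)/2 × 0.25 = 5.95375
  [0.25→2.25]: (23.39+17.60)/2 × 2 = 40.99
  [2.25→4.25]: (17.60+13.24)/2 × 2 = 30.84
  [4.25→5.25]: (13.24+11.48)/2 × 1 = 12.36
  [5.25→5.5]: (11.48+11.08)/2 × 0.25 = 2.82
  Sum = 92.96375 mcg/mL·h

AUC = 93.0 mcg/mL·h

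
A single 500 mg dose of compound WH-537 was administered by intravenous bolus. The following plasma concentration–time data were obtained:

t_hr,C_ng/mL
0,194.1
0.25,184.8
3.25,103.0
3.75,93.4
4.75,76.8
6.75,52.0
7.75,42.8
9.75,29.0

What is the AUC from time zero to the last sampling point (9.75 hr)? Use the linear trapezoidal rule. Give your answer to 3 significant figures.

AUC = 861 ng/mL·hr

Trapezoidal AUC_0→9.75:
  [0→0.25]: (194.1+184.8)/2 × 0.25 = 47.3625
  [0.25→3.25]: (184.8+103.0)/2 × 3 = 431.7
  [3.25→3.75]: (103.0+93.4)/2 × 0.5 = 49.1
  [3.75→4.75]: (93.4+76.8)/2 × 1 = 85.1
  [4.75→6.75]: (76.8+52.0)/2 × 2 = 128.8
  [6.75→7.75]: (52.0+42.8)/2 × 1 = 47.4
  [7.75→9.75]: (42.8+29.0)/2 × 2 = 71.8
  Sum = 861.2625 ng/mL·hr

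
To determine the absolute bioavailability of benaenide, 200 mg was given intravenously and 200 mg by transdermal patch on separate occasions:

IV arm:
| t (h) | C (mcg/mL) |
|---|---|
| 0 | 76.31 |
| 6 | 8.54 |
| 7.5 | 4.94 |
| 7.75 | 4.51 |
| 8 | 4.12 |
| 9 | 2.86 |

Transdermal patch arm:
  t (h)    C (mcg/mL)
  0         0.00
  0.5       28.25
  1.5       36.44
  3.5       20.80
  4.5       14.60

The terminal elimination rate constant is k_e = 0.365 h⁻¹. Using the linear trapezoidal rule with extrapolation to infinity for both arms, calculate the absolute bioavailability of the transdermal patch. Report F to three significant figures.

Trapezoidal AUC_0→9 (IV):
  [0→6]: (76.31+8.54)/2 × 6 = 254.55
  [6→7.5]: (8.54+4.94)/2 × 1.5 = 10.11
  [7.5→7.75]: (4.94+4.51)/2 × 0.25 = 1.18125
  [7.75→8]: (4.51+4.12)/2 × 0.25 = 1.07875
  [8→9]: (4.12+2.86)/2 × 1 = 3.49
  Sum = 270.41 mcg/mL·h
IV tail: 2.86/0.365 = 7.836; AUC_iv,0→∞ = 270.41 + 7.836 = 278.246 mcg/mL·h
Trapezoidal AUC_0→4.5 (transdermal patch):
  [0→0.5]: (0.00+28.25)/2 × 0.5 = 7.0625
  [0.5→1.5]: (28.25+36.44)/2 × 1 = 32.345
  [1.5→3.5]: (36.44+20.80)/2 × 2 = 57.24
  [3.5→4.5]: (20.80+14.60)/2 × 1 = 17.7
  Sum = 114.3475 mcg/mL·h
transdermal patch tail: 14.60/0.365 = 40.000; AUC_ev,0→∞ = 114.3475 + 40.000 = 154.3475 mcg/mL·h
F = (AUC_ev/D_ev)/(AUC_iv/D_iv) = (154.3475/200)/(278.246/200) = 0.7717375/1.39123 = 0.5547

F = 0.555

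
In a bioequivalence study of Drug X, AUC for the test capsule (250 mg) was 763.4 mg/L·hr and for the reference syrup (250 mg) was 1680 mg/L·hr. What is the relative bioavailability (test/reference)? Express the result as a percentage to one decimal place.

F_rel = (AUC_test/D_test) / (AUC_ref/D_ref)
      = (763.4/250) / (1680/250)
      = 3.0536 / 6.72 = 0.4544 = 45.44%

F_rel = 45.4%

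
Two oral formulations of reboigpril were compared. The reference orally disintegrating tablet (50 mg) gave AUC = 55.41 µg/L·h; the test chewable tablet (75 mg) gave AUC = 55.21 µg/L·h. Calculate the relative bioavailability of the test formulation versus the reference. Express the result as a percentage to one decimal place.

F_rel = 66.4%

F_rel = (AUC_test/D_test) / (AUC_ref/D_ref)
      = (55.21/75) / (55.41/50)
      = 0.736133 / 1.1082 = 0.6643 = 66.43%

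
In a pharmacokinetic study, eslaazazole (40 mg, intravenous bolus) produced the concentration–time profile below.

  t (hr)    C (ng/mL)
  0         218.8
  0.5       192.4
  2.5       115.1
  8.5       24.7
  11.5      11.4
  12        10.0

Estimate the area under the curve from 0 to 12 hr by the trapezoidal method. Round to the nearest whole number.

AUC = 889 ng/mL·hr

Trapezoidal AUC_0→12:
  [0→0.5]: (218.8+192.4)/2 × 0.5 = 102.8
  [0.5→2.5]: (192.4+115.1)/2 × 2 = 307.5
  [2.5→8.5]: (115.1+24.7)/2 × 6 = 419.4
  [8.5→11.5]: (24.7+11.4)/2 × 3 = 54.15
  [11.5→12]: (11.4+10.0)/2 × 0.5 = 5.35
  Sum = 889.2 ng/mL·hr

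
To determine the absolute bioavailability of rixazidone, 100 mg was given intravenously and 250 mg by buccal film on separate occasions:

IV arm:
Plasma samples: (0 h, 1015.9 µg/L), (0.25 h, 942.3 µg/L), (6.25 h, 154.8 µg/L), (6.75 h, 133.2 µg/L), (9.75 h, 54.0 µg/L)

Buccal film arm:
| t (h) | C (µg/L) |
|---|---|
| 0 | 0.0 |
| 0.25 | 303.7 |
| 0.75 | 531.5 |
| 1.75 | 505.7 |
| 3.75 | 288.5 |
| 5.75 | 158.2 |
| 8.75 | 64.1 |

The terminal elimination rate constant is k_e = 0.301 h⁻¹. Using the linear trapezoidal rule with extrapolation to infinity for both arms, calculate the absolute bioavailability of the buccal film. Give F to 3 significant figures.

Trapezoidal AUC_0→9.75 (IV):
  [0→0.25]: (1015.9+942.3)/2 × 0.25 = 244.775
  [0.25→6.25]: (942.3+154.8)/2 × 6 = 3291.3
  [6.25→6.75]: (154.8+133.2)/2 × 0.5 = 72.0
  [6.75→9.75]: (133.2+54.0)/2 × 3 = 280.8
  Sum = 3888.875 µg/L·h
IV tail: 54.0/0.301 = 179.402; AUC_iv,0→∞ = 3888.875 + 179.402 = 4068.277 µg/L·h
Trapezoidal AUC_0→8.75 (buccal film):
  [0→0.25]: (0.0+303.7)/2 × 0.25 = 37.9625
  [0.25→0.75]: (303.7+531.5)/2 × 0.5 = 208.8
  [0.75→1.75]: (531.5+505.7)/2 × 1 = 518.6
  [1.75→3.75]: (505.7+288.5)/2 × 2 = 794.2
  [3.75→5.75]: (288.5+158.2)/2 × 2 = 446.7
  [5.75→8.75]: (158.2+64.1)/2 × 3 = 333.45
  Sum = 2339.7125 µg/L·h
buccal film tail: 64.1/0.301 = 212.957; AUC_ev,0→∞ = 2339.7125 + 212.957 = 2552.6695 µg/L·h
F = (AUC_ev/D_ev)/(AUC_iv/D_iv) = (2552.6695/250)/(4068.277/100) = 10.210678/40.68277 = 0.2510

F = 0.251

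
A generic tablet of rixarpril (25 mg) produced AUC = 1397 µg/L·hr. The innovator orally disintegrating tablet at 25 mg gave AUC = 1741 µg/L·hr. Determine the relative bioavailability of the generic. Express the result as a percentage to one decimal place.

F_rel = 80.2%

F_rel = (AUC_test/D_test) / (AUC_ref/D_ref)
      = (1397/25) / (1741/25)
      = 55.88 / 69.64 = 0.8024 = 80.24%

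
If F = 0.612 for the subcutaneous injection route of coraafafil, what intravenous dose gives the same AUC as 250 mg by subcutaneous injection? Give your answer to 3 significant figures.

Systemic exposure from an extravascular dose = F × D_ev, so the equivalent IV dose is F × D_ev.
D_iv = F × D_ev = 0.612 × 250 = 153 mg

D_iv = 153 mg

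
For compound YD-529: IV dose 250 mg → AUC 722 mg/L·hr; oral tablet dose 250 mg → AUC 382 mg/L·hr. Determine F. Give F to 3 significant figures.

F = (AUC_ev / D_ev) / (AUC_iv / D_iv)
  = (382/250) / (722/250)
  = 1.528 / 2.888 = 0.5291

F = 0.529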